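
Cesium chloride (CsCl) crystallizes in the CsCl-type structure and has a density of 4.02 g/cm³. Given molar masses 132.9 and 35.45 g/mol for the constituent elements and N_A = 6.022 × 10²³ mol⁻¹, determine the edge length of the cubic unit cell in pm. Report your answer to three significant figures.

411 pm

M(CsCl) = 168.35 g/mol; Z = 1 formula unit per cell.
a³ = Z·M/(N_A·ρ) = 1 × 168.35 / (6.022 × 10²³ × 4.02) = 6.954 × 10^-23 cm³, so a = 4.112 × 10^-8 cm = 411 pm.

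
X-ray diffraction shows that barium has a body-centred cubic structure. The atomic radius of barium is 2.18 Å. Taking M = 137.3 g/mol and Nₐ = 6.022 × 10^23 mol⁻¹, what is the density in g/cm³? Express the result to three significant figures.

3.57 g/cm³

In a BCC lattice, atoms touch along the body diagonal, so √3·a = 4r, giving a = 5.034 Å = 5.034 × 10^-8 cm.
With Z = 2, ρ = Z·M/(N_A·a³) = 2 × 137.3 / (6.022 × 10²³ × 1.276 × 10^-22) = 3.573 g/cm³.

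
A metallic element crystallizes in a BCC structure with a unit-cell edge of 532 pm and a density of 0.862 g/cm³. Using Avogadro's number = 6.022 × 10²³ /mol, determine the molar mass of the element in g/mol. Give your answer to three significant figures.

A BCC cell has Z = 2 atoms; a = 5.320 × 10^-8 cm.
M = ρ·N_A·a³/Z = 0.862 × 6.022 × 10²³ × 1.506 × 10^-22 / 2 = 39.1 g/mol.

39.1 g/mol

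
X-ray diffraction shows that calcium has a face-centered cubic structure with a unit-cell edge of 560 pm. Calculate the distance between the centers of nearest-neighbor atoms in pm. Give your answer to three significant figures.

396 pm

In an FCC structure, atoms touch along the face diagonal, so √2·a = 4r; the nearest-neighbor distance equals 2r = 0.7071·a.
d = 0.7071 × 560 = 396 pm.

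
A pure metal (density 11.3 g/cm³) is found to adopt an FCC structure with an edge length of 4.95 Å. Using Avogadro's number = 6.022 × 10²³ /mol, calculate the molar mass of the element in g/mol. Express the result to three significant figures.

An FCC cell has Z = 4 atoms; a = 4.950 × 10^-8 cm.
M = ρ·N_A·a³/Z = 11.3 × 6.022 × 10²³ × 1.213 × 10^-22 / 4 = 206 g/mol.

206 g/mol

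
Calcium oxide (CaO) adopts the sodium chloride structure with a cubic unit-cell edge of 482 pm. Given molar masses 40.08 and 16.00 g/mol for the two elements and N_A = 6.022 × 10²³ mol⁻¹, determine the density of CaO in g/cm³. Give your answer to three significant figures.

The sodium chloride structure contains Z = 4 formula units per cell; M(CaO) = 40.08 + 16.00 = 56.08 g/mol.
a³ = (4.820 × 10^-8 cm)³ = 1.120 × 10^-22 cm³.
ρ = 4 × 56.08 / (6.022 × 10²³ × 1.120 × 10^-22) = 3.326 g/cm³.

3.33 g/cm³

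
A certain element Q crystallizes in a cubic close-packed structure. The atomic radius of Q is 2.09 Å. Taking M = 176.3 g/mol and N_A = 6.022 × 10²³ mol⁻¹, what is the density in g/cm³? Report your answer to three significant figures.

In an FCC lattice, atoms touch along the face diagonal, so √2·a = 4r, giving a = 5.911 Å = 5.911 × 10^-8 cm.
With Z = 4, ρ = Z·M/(N_A·a³) = 4 × 176.3 / (6.022 × 10²³ × 2.066 × 10^-22) = 5.669 g/cm³.

5.67 g/cm³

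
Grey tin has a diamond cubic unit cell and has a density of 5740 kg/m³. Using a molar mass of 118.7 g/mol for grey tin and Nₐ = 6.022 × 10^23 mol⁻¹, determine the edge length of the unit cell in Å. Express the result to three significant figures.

6.50 Å

With Z = 8 atoms per diamond cubic cell, a³ = Z·M/(N_A·ρ) = 8 × 118.7 / (6.022 × 10²³ × 5.740 g/cm³) = 2.747 × 10^-22 cm³.
a = (2.747 × 10^-22)^(1/3) = 6.501 × 10^-8 cm = 6.50 Å.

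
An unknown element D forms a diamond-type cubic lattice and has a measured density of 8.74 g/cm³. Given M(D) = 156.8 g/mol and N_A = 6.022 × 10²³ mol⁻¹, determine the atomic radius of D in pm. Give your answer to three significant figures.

134 pm

For a diamond cubic cell (Z = 8), a³ = Z·M/(N_A·ρ) = 8 × 156.8 / (6.022 × 10²³ × 8.740) = 2.383 × 10^-22 cm³, so a = 6.200 × 10^-8 cm = 620.0 pm.
Nearest neighbors lie along the body diagonal with √3·a = 8r, so r = 0.2165 × a = 134 pm.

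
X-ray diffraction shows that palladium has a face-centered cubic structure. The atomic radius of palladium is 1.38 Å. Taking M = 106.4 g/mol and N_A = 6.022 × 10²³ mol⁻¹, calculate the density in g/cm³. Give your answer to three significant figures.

11.9 g/cm³

In an FCC lattice, atoms touch along the face diagonal, so √2·a = 4r, giving a = 3.903 Å = 3.903 × 10^-8 cm.
With Z = 4, ρ = Z·M/(N_A·a³) = 4 × 106.4 / (6.022 × 10²³ × 5.947 × 10^-23) = 11.88 g/cm³.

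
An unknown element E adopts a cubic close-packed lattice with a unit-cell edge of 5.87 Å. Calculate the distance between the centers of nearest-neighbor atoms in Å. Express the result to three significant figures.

In an FCC structure, atoms touch along the face diagonal, so √2·a = 4r; the nearest-neighbor distance equals 2r = 0.7071·a.
d = 0.7071 × 5.87 = 4.15 Å.

4.15 Å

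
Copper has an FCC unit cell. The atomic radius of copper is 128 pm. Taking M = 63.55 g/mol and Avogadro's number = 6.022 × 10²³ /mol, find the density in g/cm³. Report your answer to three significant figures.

In an FCC lattice, atoms touch along the face diagonal, so √2·a = 4r, giving a = 362.0 pm = 3.620 × 10^-8 cm.
With Z = 4, ρ = Z·M/(N_A·a³) = 4 × 63.55 / (6.022 × 10²³ × 4.745 × 10^-23) = 8.895 g/cm³.

8.90 g/cm³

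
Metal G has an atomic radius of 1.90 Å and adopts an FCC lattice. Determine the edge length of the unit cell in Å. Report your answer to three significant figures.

5.37 Å

In an FCC lattice, atoms touch along the face diagonal, so √2·a = 4r.
a = 4r/√2 = 4 × 1.90 / 1.4142 = 5.37 Å.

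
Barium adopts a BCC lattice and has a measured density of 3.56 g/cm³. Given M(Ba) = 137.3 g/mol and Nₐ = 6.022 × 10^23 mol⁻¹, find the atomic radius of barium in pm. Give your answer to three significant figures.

For a BCC cell (Z = 2), a³ = Z·M/(N_A·ρ) = 2 × 137.3 / (6.022 × 10²³ × 3.560) = 1.281 × 10^-22 cm³, so a = 5.041 × 10^-8 cm = 504.1 pm.
Atoms touch along the body diagonal, so √3·a = 4r, so r = 0.4330 × a = 218 pm.

218 pm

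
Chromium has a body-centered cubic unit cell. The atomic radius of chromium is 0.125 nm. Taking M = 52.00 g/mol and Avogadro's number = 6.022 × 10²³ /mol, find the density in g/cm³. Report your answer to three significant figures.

7.18 g/cm³

In a BCC lattice, atoms touch along the body diagonal, so √3·a = 4r, giving a = 0.2887 nm = 2.887 × 10^-8 cm.
With Z = 2, ρ = Z·M/(N_A·a³) = 2 × 52.00 / (6.022 × 10²³ × 2.406 × 10^-23) = 7.179 g/cm³.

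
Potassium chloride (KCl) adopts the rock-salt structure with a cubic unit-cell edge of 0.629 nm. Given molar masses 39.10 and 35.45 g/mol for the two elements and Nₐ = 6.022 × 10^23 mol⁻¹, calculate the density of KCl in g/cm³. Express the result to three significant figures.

The rock-salt structure contains Z = 4 formula units per cell; M(KCl) = 39.10 + 35.45 = 74.55 g/mol.
a³ = (6.290 × 10^-8 cm)³ = 2.489 × 10^-22 cm³.
ρ = 4 × 74.55 / (6.022 × 10²³ × 2.489 × 10^-22) = 1.990 g/cm³.

1.99 g/cm³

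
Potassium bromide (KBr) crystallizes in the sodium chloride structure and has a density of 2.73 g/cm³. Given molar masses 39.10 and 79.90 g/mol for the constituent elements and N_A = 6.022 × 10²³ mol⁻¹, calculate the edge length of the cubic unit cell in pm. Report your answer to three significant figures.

M(KBr) = 119.0 g/mol; Z = 4 formula units per cell.
a³ = Z·M/(N_A·ρ) = 4 × 119.0 / (6.022 × 10²³ × 2.73) = 2.895 × 10^-22 cm³, so a = 6.616 × 10^-8 cm = 662 pm.

662 pm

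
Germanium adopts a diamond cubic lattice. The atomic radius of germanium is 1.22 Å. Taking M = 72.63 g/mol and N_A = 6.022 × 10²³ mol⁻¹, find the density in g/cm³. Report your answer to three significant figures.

In a diamond cubic lattice, nearest neighbors lie along the body diagonal with √3·a = 8r, giving a = 5.635 Å = 5.635 × 10^-8 cm.
With Z = 8, ρ = Z·M/(N_A·a³) = 8 × 72.63 / (6.022 × 10²³ × 1.789 × 10^-22) = 5.393 g/cm³.

5.39 g/cm³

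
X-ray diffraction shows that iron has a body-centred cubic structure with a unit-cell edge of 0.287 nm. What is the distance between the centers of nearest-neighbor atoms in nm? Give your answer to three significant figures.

0.249 nm

In a BCC structure, atoms touch along the body diagonal, so √3·a = 4r; the nearest-neighbor distance equals 2r = 0.8660·a.
d = 0.8660 × 0.287 = 0.249 nm.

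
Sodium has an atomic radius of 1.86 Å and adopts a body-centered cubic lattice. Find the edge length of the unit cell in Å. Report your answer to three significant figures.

In a BCC lattice, atoms touch along the body diagonal, so √3·a = 4r.
a = 4r/√3 = 4 × 1.86 / 1.7321 = 4.30 Å.

4.30 Å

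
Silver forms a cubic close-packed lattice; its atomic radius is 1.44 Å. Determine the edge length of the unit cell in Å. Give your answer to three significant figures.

4.07 Å

In an FCC lattice, atoms touch along the face diagonal, so √2·a = 4r.
a = 4r/√2 = 4 × 1.44 / 1.4142 = 4.07 Å.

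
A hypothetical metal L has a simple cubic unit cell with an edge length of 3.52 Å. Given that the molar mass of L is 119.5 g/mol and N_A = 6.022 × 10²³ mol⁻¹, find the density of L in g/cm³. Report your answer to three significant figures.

A simple cubic unit cell contains Z = 1 atom.
Cell volume: a³ = (3.52 Å)³ = (3.520 × 10^-8 cm)³ = 4.361 × 10^-23 cm³.
ρ = Z·M/(N_A·a³) = 1 × 119.5 / (6.022 × 10²³ × 4.361 × 10^-23) = 4.550 g/cm³.

4.55 g/cm³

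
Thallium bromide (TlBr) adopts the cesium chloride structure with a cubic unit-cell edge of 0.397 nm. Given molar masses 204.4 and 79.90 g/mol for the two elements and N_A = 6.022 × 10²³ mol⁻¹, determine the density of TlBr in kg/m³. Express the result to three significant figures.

7550 kg/m³

The cesium chloride structure contains Z = 1 formula unit per cell; M(TlBr) = 204.4 + 79.90 = 284.3 g/mol.
a³ = (3.970 × 10^-8 cm)³ = 6.257 × 10^-23 cm³.
ρ = 1 × 284.3 / (6.022 × 10²³ × 6.257 × 10^-23) = 7.545 g/cm³ = 7550 kg/m³.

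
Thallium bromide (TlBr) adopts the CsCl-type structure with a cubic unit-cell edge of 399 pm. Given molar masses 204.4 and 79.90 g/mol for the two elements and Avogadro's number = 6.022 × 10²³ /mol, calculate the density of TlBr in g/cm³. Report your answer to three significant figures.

The CsCl-type structure contains Z = 1 formula unit per cell; M(TlBr) = 204.4 + 79.90 = 284.3 g/mol.
a³ = (3.990 × 10^-8 cm)³ = 6.352 × 10^-23 cm³.
ρ = 1 × 284.3 / (6.022 × 10²³ × 6.352 × 10^-23) = 7.432 g/cm³.

7.43 g/cm³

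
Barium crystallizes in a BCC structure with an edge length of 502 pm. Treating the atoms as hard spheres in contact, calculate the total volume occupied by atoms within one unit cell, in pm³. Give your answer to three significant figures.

In a BCC lattice atoms touch along the body diagonal, so √3·a = 4r, so r = 0.4330a = 217.4 pm.
V_atoms = Z × (4/3)πr³ = 2 × (4/3)π × (217.4)³ = 8.60 × 10^7 pm³.

8.60 × 10^7 pm³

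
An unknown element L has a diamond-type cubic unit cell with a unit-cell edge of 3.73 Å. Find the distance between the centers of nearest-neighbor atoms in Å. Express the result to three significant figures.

In a diamond cubic structure, nearest neighbors lie along the body diagonal with √3·a = 8r; the nearest-neighbor distance equals 2r = 0.4330·a.
d = 0.4330 × 3.73 = 1.62 Å.

1.62 Å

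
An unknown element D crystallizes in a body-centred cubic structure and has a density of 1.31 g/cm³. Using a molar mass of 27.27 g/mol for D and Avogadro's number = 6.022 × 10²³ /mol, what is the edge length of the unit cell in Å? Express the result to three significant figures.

4.10 Å

With Z = 2 atoms per BCC cell, a³ = Z·M/(N_A·ρ) = 2 × 27.27 / (6.022 × 10²³ × 1.310 g/cm³) = 6.914 × 10^-23 cm³.
a = (6.914 × 10^-23)^(1/3) = 4.104 × 10^-8 cm = 4.10 Å.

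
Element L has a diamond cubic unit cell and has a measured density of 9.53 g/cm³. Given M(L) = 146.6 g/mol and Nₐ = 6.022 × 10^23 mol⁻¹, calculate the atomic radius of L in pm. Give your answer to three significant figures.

For a diamond cubic cell (Z = 8), a³ = Z·M/(N_A·ρ) = 8 × 146.6 / (6.022 × 10²³ × 9.530) = 2.044 × 10^-22 cm³, so a = 5.890 × 10^-8 cm = 589.0 pm.
Nearest neighbors lie along the body diagonal with √3·a = 8r, so r = 0.2165 × a = 128 pm.

128 pm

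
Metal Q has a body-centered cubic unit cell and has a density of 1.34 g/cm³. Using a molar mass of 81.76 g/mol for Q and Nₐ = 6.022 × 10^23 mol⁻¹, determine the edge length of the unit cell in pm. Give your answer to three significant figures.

587 pm

With Z = 2 atoms per BCC cell, a³ = Z·M/(N_A·ρ) = 2 × 81.76 / (6.022 × 10²³ × 1.340 g/cm³) = 2.026 × 10^-22 cm³.
a = (2.026 × 10^-22)^(1/3) = 5.874 × 10^-8 cm = 587 pm.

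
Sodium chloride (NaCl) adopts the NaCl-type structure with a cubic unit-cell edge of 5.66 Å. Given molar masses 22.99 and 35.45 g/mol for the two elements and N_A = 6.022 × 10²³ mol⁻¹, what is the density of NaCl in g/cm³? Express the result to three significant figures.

The NaCl-type structure contains Z = 4 formula units per cell; M(NaCl) = 22.99 + 35.45 = 58.44 g/mol.
a³ = (5.660 × 10^-8 cm)³ = 1.813 × 10^-22 cm³.
ρ = 4 × 58.44 / (6.022 × 10²³ × 1.813 × 10^-22) = 2.141 g/cm³.

2.14 g/cm³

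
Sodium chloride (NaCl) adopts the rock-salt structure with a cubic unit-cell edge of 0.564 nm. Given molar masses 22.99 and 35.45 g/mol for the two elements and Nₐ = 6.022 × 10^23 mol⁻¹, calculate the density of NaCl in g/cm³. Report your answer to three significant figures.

The rock-salt structure contains Z = 4 formula units per cell; M(NaCl) = 22.99 + 35.45 = 58.44 g/mol.
a³ = (5.640 × 10^-8 cm)³ = 1.794 × 10^-22 cm³.
ρ = 4 × 58.44 / (6.022 × 10²³ × 1.794 × 10^-22) = 2.164 g/cm³.

2.16 g/cm³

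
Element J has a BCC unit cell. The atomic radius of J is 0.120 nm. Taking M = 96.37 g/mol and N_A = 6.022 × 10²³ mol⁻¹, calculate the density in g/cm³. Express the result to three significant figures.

In a BCC lattice, atoms touch along the body diagonal, so √3·a = 4r, giving a = 0.2771 nm = 2.771 × 10^-8 cm.
With Z = 2, ρ = Z·M/(N_A·a³) = 2 × 96.37 / (6.022 × 10²³ × 2.128 × 10^-23) = 15.04 g/cm³.

15.0 g/cm³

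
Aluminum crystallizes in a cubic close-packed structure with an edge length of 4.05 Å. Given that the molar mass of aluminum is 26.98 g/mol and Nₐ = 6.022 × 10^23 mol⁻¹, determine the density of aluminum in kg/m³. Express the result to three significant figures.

An FCC unit cell contains Z = 4 atoms.
Cell volume: a³ = (4.05 Å)³ = (4.050 × 10^-8 cm)³ = 6.643 × 10^-23 cm³.
ρ = Z·M/(N_A·a³) = 4 × 26.98 / (6.022 × 10²³ × 6.643 × 10^-23) = 2.698 g/cm³ = 2700 kg/m³.

2700 kg/m³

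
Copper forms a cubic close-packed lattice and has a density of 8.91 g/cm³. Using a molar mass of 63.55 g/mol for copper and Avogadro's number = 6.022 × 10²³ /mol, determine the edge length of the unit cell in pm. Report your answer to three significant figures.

362 pm

With Z = 4 atoms per FCC cell, a³ = Z·M/(N_A·ρ) = 4 × 63.55 / (6.022 × 10²³ × 8.910 g/cm³) = 4.738 × 10^-23 cm³.
a = (4.738 × 10^-23)^(1/3) = 3.618 × 10^-8 cm = 362 pm.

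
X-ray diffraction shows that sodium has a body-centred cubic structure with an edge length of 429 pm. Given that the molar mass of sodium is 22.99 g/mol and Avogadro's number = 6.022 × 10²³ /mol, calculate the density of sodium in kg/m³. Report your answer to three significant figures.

A BCC unit cell contains Z = 2 atoms.
Cell volume: a³ = (429 pm)³ = (4.290 × 10^-8 cm)³ = 7.895 × 10^-23 cm³.
ρ = Z·M/(N_A·a³) = 2 × 22.99 / (6.022 × 10²³ × 7.895 × 10^-23) = 0.9671 g/cm³ = 967 kg/m³.

967 kg/m³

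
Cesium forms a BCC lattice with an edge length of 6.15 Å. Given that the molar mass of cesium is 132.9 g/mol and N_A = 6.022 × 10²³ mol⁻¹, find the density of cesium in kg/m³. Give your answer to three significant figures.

A BCC unit cell contains Z = 2 atoms.
Cell volume: a³ = (6.15 Å)³ = (6.150 × 10^-8 cm)³ = 2.326 × 10^-22 cm³.
ρ = Z·M/(N_A·a³) = 2 × 132.9 / (6.022 × 10²³ × 2.326 × 10^-22) = 1.898 g/cm³ = 1900 kg/m³.

1900 kg/m³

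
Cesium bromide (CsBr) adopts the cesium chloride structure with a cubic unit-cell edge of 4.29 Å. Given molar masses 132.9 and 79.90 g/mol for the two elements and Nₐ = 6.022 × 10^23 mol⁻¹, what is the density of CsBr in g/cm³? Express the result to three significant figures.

The cesium chloride structure contains Z = 1 formula unit per cell; M(CsBr) = 132.9 + 79.90 = 212.8 g/mol.
a³ = (4.290 × 10^-8 cm)³ = 7.895 × 10^-23 cm³.
ρ = 1 × 212.8 / (6.022 × 10²³ × 7.895 × 10^-23) = 4.476 g/cm³.

4.48 g/cm³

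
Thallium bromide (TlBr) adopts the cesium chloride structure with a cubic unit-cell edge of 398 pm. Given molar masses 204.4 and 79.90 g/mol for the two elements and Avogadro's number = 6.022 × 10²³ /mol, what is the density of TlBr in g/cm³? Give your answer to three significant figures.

7.49 g/cm³

The cesium chloride structure contains Z = 1 formula unit per cell; M(TlBr) = 204.4 + 79.90 = 284.3 g/mol.
a³ = (3.980 × 10^-8 cm)³ = 6.304 × 10^-23 cm³.
ρ = 1 × 284.3 / (6.022 × 10²³ × 6.304 × 10^-23) = 7.488 g/cm³.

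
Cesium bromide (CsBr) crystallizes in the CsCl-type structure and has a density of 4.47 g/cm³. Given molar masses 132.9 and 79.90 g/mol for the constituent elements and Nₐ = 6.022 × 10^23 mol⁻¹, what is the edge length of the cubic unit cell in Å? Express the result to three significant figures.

M(CsBr) = 212.8 g/mol; Z = 1 formula unit per cell.
a³ = Z·M/(N_A·ρ) = 1 × 212.8 / (6.022 × 10²³ × 4.47) = 7.905 × 10^-23 cm³, so a = 4.292 × 10^-8 cm = 4.29 Å.

4.29 Å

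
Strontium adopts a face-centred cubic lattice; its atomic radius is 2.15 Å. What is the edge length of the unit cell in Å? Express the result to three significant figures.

In an FCC lattice, atoms touch along the face diagonal, so √2·a = 4r.
a = 4r/√2 = 4 × 2.15 / 1.4142 = 6.08 Å.

6.08 Å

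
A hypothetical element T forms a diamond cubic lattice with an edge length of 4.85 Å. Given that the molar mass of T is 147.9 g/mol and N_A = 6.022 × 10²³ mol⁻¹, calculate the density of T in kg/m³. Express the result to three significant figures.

A diamond cubic unit cell contains Z = 8 atoms.
Cell volume: a³ = (4.85 Å)³ = (4.850 × 10^-8 cm)³ = 1.141 × 10^-22 cm³.
ρ = Z·M/(N_A·a³) = 8 × 147.9 / (6.022 × 10²³ × 1.141 × 10^-22) = 17.22 g/cm³ = 17200 kg/m³.

17200 kg/m³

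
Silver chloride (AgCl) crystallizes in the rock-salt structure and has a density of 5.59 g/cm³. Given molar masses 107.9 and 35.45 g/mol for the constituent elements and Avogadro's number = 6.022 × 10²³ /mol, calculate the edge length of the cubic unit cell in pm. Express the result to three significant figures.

M(AgCl) = 143.35 g/mol; Z = 4 formula units per cell.
a³ = Z·M/(N_A·ρ) = 4 × 143.35 / (6.022 × 10²³ × 5.59) = 1.703 × 10^-22 cm³, so a = 5.543 × 10^-8 cm = 554 pm.

554 pm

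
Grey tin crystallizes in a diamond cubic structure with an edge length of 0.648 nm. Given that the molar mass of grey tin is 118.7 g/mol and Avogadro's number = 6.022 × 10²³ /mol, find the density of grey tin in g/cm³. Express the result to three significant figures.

5.80 g/cm³

A diamond cubic unit cell contains Z = 8 atoms.
Cell volume: a³ = (0.648 nm)³ = (6.480 × 10^-8 cm)³ = 2.721 × 10^-22 cm³.
ρ = Z·M/(N_A·a³) = 8 × 118.7 / (6.022 × 10²³ × 2.721 × 10^-22) = 5.795 g/cm³.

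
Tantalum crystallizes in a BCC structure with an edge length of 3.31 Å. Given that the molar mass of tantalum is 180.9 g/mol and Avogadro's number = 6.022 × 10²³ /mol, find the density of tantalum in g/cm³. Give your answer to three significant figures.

A BCC unit cell contains Z = 2 atoms.
Cell volume: a³ = (3.31 Å)³ = (3.310 × 10^-8 cm)³ = 3.626 × 10^-23 cm³.
ρ = Z·M/(N_A·a³) = 2 × 180.9 / (6.022 × 10²³ × 3.626 × 10^-23) = 16.57 g/cm³.

16.6 g/cm³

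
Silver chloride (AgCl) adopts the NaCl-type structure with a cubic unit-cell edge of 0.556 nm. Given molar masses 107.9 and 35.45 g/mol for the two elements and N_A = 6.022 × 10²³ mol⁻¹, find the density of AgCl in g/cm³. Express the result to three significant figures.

The NaCl-type structure contains Z = 4 formula units per cell; M(AgCl) = 107.9 + 35.45 = 143.35 g/mol.
a³ = (5.560 × 10^-8 cm)³ = 1.719 × 10^-22 cm³.
ρ = 4 × 143.35 / (6.022 × 10²³ × 1.719 × 10^-22) = 5.540 g/cm³.

5.54 g/cm³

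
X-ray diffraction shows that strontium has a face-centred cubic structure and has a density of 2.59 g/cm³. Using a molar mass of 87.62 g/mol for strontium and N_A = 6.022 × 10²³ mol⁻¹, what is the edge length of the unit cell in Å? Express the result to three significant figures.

With Z = 4 atoms per FCC cell, a³ = Z·M/(N_A·ρ) = 4 × 87.62 / (6.022 × 10²³ × 2.590 g/cm³) = 2.247 × 10^-22 cm³.
a = (2.247 × 10^-22)^(1/3) = 6.080 × 10^-8 cm = 6.08 Å.

6.08 Å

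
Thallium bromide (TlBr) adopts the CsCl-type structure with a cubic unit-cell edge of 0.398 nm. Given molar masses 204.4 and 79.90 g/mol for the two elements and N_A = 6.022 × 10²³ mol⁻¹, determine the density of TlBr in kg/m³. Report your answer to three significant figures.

The CsCl-type structure contains Z = 1 formula unit per cell; M(TlBr) = 204.4 + 79.90 = 284.3 g/mol.
a³ = (3.980 × 10^-8 cm)³ = 6.304 × 10^-23 cm³.
ρ = 1 × 284.3 / (6.022 × 10²³ × 6.304 × 10^-23) = 7.488 g/cm³ = 7490 kg/m³.

7490 kg/m³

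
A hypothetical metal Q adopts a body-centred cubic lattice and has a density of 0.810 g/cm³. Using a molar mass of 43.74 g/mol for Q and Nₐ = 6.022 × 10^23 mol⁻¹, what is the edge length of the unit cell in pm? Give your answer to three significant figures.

564 pm

With Z = 2 atoms per BCC cell, a³ = Z·M/(N_A·ρ) = 2 × 43.74 / (6.022 × 10²³ × 0.8100 g/cm³) = 1.793 × 10^-22 cm³.
a = (1.793 × 10^-22)^(1/3) = 5.639 × 10^-8 cm = 564 pm.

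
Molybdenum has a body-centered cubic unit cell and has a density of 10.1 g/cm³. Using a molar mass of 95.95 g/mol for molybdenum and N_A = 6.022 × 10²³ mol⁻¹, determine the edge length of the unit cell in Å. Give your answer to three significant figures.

With Z = 2 atoms per BCC cell, a³ = Z·M/(N_A·ρ) = 2 × 95.95 / (6.022 × 10²³ × 10.10 g/cm³) = 3.155 × 10^-23 cm³.
a = (3.155 × 10^-23)^(1/3) = 3.160 × 10^-8 cm = 3.16 Å.

3.16 Å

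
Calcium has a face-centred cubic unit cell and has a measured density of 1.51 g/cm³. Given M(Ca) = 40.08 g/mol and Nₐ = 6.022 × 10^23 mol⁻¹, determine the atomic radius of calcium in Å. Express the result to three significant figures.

For an FCC cell (Z = 4), a³ = Z·M/(N_A·ρ) = 4 × 40.08 / (6.022 × 10²³ × 1.510) = 1.763 × 10^-22 cm³, so a = 5.607 × 10^-8 cm = 5.607 Å.
Atoms touch along the face diagonal, so √2·a = 4r, so r = 0.3536 × a = 1.98 Å.

1.98 Å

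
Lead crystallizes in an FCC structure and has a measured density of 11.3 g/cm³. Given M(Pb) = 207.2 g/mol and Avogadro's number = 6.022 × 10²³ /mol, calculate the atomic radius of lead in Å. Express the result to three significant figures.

1.75 Å

For an FCC cell (Z = 4), a³ = Z·M/(N_A·ρ) = 4 × 207.2 / (6.022 × 10²³ × 11.30) = 1.218 × 10^-22 cm³, so a = 4.957 × 10^-8 cm = 4.957 Å.
Atoms touch along the face diagonal, so √2·a = 4r, so r = 0.3536 × a = 1.75 Å.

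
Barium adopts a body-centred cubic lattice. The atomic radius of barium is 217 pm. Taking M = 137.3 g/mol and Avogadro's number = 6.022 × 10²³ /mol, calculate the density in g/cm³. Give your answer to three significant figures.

In a BCC lattice, atoms touch along the body diagonal, so √3·a = 4r, giving a = 501.1 pm = 5.011 × 10^-8 cm.
With Z = 2, ρ = Z·M/(N_A·a³) = 2 × 137.3 / (6.022 × 10²³ × 1.259 × 10^-22) = 3.623 g/cm³.

3.62 g/cm³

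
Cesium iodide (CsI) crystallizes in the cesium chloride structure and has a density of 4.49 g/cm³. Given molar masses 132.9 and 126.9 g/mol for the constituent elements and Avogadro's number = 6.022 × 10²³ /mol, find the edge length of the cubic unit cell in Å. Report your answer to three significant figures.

M(CsI) = 259.8 g/mol; Z = 1 formula unit per cell.
a³ = Z·M/(N_A·ρ) = 1 × 259.8 / (6.022 × 10²³ × 4.49) = 9.608 × 10^-23 cm³, so a = 4.580 × 10^-8 cm = 4.58 Å.

4.58 Å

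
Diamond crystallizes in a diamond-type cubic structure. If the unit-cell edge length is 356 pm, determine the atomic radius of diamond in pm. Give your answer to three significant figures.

In a diamond cubic lattice, nearest neighbors lie along the body diagonal with √3·a = 8r.
r = √3·a/8 = 1.7321 × 356 / 8 = 77.1 pm.

77.1 pm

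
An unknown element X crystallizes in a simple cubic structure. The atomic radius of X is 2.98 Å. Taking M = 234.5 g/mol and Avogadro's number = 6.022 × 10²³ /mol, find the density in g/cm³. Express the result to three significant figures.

1.84 g/cm³

In a simple cubic lattice, atoms touch along the cell edge, so a = 2r, giving a = 5.960 Å = 5.960 × 10^-8 cm.
With Z = 1, ρ = Z·M/(N_A·a³) = 1 × 234.5 / (6.022 × 10²³ × 2.117 × 10^-22) = 1.839 g/cm³.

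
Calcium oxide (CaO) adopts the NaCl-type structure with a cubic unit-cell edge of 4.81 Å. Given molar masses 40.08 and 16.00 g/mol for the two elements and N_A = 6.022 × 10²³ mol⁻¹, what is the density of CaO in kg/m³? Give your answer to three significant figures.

3350 kg/m³

The NaCl-type structure contains Z = 4 formula units per cell; M(CaO) = 40.08 + 16.00 = 56.08 g/mol.
a³ = (4.810 × 10^-8 cm)³ = 1.113 × 10^-22 cm³.
ρ = 4 × 56.08 / (6.022 × 10²³ × 1.113 × 10^-22) = 3.347 g/cm³ = 3350 kg/m³.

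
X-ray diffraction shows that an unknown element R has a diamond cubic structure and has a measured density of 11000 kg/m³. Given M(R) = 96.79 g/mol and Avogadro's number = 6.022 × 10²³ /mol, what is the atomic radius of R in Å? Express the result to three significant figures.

For a diamond cubic cell (Z = 8), a³ = Z·M/(N_A·ρ) = 8 × 96.79 / (6.022 × 10²³ × 11.00) = 1.169 × 10^-22 cm³, so a = 4.889 × 10^-8 cm = 4.889 Å.
Nearest neighbors lie along the body diagonal with √3·a = 8r, so r = 0.2165 × a = 1.06 Å.

1.06 Å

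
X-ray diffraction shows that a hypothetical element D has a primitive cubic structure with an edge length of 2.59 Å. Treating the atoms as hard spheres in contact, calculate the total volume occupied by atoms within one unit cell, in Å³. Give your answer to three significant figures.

In a simple cubic lattice atoms touch along the cell edge, so a = 2r, so r = 0.5000a = 1.295 Å.
V_atoms = Z × (4/3)πr³ = 1 × (4/3)π × (1.295)³ = 9.10 Å³.

9.10 Å³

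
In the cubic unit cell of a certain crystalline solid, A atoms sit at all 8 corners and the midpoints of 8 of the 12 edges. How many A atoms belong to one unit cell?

Corner atoms are shared by 8 cells (1/8 each), edge atoms by 4 (1/4 each).
Net atoms = 8 × 1/8 + 8 × 1/4 = 1 + 2 = 3.

3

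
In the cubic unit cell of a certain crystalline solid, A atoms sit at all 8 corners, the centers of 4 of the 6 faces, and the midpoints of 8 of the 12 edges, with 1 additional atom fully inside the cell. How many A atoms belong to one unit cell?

Corner atoms are shared by 8 cells (1/8 each), face atoms by 2 (1/2 each), edge atoms by 4 (1/4 each), interior atoms are unshared.
Net atoms = 8 × 1/8 + 4 × 1/2 + 8 × 1/4 + 1 = 1 + 2 + 2 + 1 = 6.

6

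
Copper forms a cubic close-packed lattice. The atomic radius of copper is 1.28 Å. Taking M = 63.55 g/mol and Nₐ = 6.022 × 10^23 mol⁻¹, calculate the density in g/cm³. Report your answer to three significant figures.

In an FCC lattice, atoms touch along the face diagonal, so √2·a = 4r, giving a = 3.620 Å = 3.620 × 10^-8 cm.
With Z = 4, ρ = Z·M/(N_A·a³) = 4 × 63.55 / (6.022 × 10²³ × 4.745 × 10^-23) = 8.895 g/cm³.

8.90 g/cm³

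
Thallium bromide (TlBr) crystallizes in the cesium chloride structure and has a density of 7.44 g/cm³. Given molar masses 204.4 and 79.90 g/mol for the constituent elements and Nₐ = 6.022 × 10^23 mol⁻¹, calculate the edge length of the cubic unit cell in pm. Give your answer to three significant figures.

399 pm

M(TlBr) = 284.3 g/mol; Z = 1 formula unit per cell.
a³ = Z·M/(N_A·ρ) = 1 × 284.3 / (6.022 × 10²³ × 7.44) = 6.345 × 10^-23 cm³, so a = 3.989 × 10^-8 cm = 399 pm.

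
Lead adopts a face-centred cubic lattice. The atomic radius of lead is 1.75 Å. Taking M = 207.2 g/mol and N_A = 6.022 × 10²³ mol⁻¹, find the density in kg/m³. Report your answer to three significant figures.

11300 kg/m³

In an FCC lattice, atoms touch along the face diagonal, so √2·a = 4r, giving a = 4.950 Å = 4.950 × 10^-8 cm.
With Z = 4, ρ = Z·M/(N_A·a³) = 4 × 207.2 / (6.022 × 10²³ × 1.213 × 10^-22) = 11.35 g/cm³ = 11300 kg/m³.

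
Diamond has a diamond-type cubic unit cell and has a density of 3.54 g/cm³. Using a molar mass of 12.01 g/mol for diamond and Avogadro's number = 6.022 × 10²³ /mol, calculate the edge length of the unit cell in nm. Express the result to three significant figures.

With Z = 8 atoms per diamond cubic cell, a³ = Z·M/(N_A·ρ) = 8 × 12.01 / (6.022 × 10²³ × 3.540 g/cm³) = 4.507 × 10^-23 cm³.
a = (4.507 × 10^-23)^(1/3) = 3.559 × 10^-8 cm = 0.356 nm.

0.356 nm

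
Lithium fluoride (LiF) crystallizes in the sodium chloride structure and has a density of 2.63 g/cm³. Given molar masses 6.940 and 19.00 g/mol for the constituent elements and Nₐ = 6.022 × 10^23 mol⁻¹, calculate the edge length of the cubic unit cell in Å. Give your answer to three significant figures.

4.03 Å

M(LiF) = 25.94 g/mol; Z = 4 formula units per cell.
a³ = Z·M/(N_A·ρ) = 4 × 25.94 / (6.022 × 10²³ × 2.63) = 6.551 × 10^-23 cm³, so a = 4.031 × 10^-8 cm = 4.03 Å.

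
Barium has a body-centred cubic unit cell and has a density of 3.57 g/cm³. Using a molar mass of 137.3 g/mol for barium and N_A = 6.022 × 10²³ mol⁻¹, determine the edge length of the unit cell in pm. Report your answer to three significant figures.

504 pm

With Z = 2 atoms per BCC cell, a³ = Z·M/(N_A·ρ) = 2 × 137.3 / (6.022 × 10²³ × 3.570 g/cm³) = 1.277 × 10^-22 cm³.
a = (1.277 × 10^-22)^(1/3) = 5.036 × 10^-8 cm = 504 pm.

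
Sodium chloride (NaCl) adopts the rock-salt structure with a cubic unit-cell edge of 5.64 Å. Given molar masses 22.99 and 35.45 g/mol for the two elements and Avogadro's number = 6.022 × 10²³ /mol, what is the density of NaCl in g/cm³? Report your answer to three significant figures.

The rock-salt structure contains Z = 4 formula units per cell; M(NaCl) = 22.99 + 35.45 = 58.44 g/mol.
a³ = (5.640 × 10^-8 cm)³ = 1.794 × 10^-22 cm³.
ρ = 4 × 58.44 / (6.022 × 10²³ × 1.794 × 10^-22) = 2.164 g/cm³.

2.16 g/cm³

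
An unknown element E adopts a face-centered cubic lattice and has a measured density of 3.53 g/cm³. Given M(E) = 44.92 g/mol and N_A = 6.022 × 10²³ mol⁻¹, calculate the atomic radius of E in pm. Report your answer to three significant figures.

For an FCC cell (Z = 4), a³ = Z·M/(N_A·ρ) = 4 × 44.92 / (6.022 × 10²³ × 3.530) = 8.452 × 10^-23 cm³, so a = 4.389 × 10^-8 cm = 438.9 pm.
Atoms touch along the face diagonal, so √2·a = 4r, so r = 0.3536 × a = 155 pm.

155 pm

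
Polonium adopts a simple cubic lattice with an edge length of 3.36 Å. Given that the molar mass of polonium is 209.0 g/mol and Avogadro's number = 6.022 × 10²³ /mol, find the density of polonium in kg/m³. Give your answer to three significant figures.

A simple cubic unit cell contains Z = 1 atom.
Cell volume: a³ = (3.36 Å)³ = (3.360 × 10^-8 cm)³ = 3.793 × 10^-23 cm³.
ρ = Z·M/(N_A·a³) = 1 × 209.0 / (6.022 × 10²³ × 3.793 × 10^-23) = 9.149 g/cm³ = 9150 kg/m³.

9150 kg/m³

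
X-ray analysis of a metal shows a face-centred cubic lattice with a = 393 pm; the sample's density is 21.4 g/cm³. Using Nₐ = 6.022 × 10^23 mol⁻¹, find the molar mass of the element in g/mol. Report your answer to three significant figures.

196 g/mol

An FCC cell has Z = 4 atoms; a = 3.930 × 10^-8 cm.
M = ρ·N_A·a³/Z = 21.4 × 6.022 × 10²³ × 6.070 × 10^-23 / 4 = 196 g/mol.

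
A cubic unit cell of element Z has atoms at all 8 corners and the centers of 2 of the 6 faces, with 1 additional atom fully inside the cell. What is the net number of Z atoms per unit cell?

Corner atoms are shared by 8 cells (1/8 each), face atoms by 2 (1/2 each), interior atoms are unshared.
Net atoms = 8 × 1/8 + 2 × 1/2 + 1 = 1 + 1 + 1 = 3.

3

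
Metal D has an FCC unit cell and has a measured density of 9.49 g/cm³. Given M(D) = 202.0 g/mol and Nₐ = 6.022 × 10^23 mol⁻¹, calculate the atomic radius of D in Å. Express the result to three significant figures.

For an FCC cell (Z = 4), a³ = Z·M/(N_A·ρ) = 4 × 202.0 / (6.022 × 10²³ × 9.490) = 1.414 × 10^-22 cm³, so a = 5.210 × 10^-8 cm = 5.210 Å.
Atoms touch along the face diagonal, so √2·a = 4r, so r = 0.3536 × a = 1.84 Å.

1.84 Å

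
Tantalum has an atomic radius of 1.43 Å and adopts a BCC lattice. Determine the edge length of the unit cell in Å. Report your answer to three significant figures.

In a BCC lattice, atoms touch along the body diagonal, so √3·a = 4r.
a = 4r/√3 = 4 × 1.43 / 1.7321 = 3.30 Å.

3.30 Å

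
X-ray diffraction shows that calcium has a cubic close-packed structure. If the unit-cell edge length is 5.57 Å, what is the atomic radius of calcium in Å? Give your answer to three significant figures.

In an FCC lattice, atoms touch along the face diagonal, so √2·a = 4r.
r = √2·a/4 = 1.4142 × 5.57 / 4 = 1.97 Å.

1.97 Å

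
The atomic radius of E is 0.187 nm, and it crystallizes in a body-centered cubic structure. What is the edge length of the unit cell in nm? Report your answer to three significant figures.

In a BCC lattice, atoms touch along the body diagonal, so √3·a = 4r.
a = 4r/√3 = 4 × 0.187 / 1.7321 = 0.432 nm.

0.432 nm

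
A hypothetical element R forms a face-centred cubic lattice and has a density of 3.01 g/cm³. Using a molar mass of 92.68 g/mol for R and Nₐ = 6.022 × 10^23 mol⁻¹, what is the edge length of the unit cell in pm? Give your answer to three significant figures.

With Z = 4 atoms per FCC cell, a³ = Z·M/(N_A·ρ) = 4 × 92.68 / (6.022 × 10²³ × 3.010 g/cm³) = 2.045 × 10^-22 cm³.
a = (2.045 × 10^-22)^(1/3) = 5.892 × 10^-8 cm = 589 pm.

589 pm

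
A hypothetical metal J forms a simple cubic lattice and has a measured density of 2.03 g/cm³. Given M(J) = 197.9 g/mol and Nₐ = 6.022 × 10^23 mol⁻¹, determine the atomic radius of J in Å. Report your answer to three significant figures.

For a simple cubic cell (Z = 1), a³ = Z·M/(N_A·ρ) = 1 × 197.9 / (6.022 × 10²³ × 2.030) = 1.619 × 10^-22 cm³, so a = 5.450 × 10^-8 cm = 5.450 Å.
Atoms touch along the cell edge, so a = 2r, so r = 0.5000 × a = 2.73 Å.

2.73 Å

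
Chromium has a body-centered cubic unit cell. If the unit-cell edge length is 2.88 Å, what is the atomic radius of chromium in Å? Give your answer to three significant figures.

In a BCC lattice, atoms touch along the body diagonal, so √3·a = 4r.
r = √3·a/4 = 1.7321 × 2.88 / 4 = 1.25 Å.

1.25 Å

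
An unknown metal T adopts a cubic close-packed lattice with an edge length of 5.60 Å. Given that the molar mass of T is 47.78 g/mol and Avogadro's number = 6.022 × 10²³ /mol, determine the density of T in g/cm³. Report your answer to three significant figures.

An FCC unit cell contains Z = 4 atoms.
Cell volume: a³ = (5.60 Å)³ = (5.600 × 10^-8 cm)³ = 1.756 × 10^-22 cm³.
ρ = Z·M/(N_A·a³) = 4 × 47.78 / (6.022 × 10²³ × 1.756 × 10^-22) = 1.807 g/cm³.

1.81 g/cm³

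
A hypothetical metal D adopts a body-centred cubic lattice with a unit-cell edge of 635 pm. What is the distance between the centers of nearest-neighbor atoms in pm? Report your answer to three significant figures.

In a BCC structure, atoms touch along the body diagonal, so √3·a = 4r; the nearest-neighbor distance equals 2r = 0.8660·a.
d = 0.8660 × 635 = 550 pm.

550 pm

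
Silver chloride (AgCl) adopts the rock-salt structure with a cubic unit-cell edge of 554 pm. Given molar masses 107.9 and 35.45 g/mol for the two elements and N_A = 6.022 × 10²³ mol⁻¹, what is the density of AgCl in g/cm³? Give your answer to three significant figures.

5.60 g/cm³

The rock-salt structure contains Z = 4 formula units per cell; M(AgCl) = 107.9 + 35.45 = 143.35 g/mol.
a³ = (5.540 × 10^-8 cm)³ = 1.700 × 10^-22 cm³.
ρ = 4 × 143.35 / (6.022 × 10²³ × 1.700 × 10^-22) = 5.600 g/cm³.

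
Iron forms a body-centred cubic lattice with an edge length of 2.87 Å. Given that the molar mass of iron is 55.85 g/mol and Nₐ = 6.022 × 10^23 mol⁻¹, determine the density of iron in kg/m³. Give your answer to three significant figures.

A BCC unit cell contains Z = 2 atoms.
Cell volume: a³ = (2.87 Å)³ = (2.870 × 10^-8 cm)³ = 2.364 × 10^-23 cm³.
ρ = Z·M/(N_A·a³) = 2 × 55.85 / (6.022 × 10²³ × 2.364 × 10^-23) = 7.846 g/cm³ = 7850 kg/m³.

7850 kg/m³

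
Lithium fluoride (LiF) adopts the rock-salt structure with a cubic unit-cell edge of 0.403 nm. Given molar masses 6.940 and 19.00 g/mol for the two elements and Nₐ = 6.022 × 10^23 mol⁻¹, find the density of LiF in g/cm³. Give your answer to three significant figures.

2.63 g/cm³

The rock-salt structure contains Z = 4 formula units per cell; M(LiF) = 6.940 + 19.00 = 25.94 g/mol.
a³ = (4.030 × 10^-8 cm)³ = 6.545 × 10^-23 cm³.
ρ = 4 × 25.94 / (6.022 × 10²³ × 6.545 × 10^-23) = 2.633 g/cm³.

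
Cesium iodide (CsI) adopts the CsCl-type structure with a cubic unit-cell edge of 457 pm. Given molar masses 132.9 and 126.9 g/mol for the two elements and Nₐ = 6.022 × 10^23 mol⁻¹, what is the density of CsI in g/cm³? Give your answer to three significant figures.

The CsCl-type structure contains Z = 1 formula unit per cell; M(CsI) = 132.9 + 126.9 = 259.8 g/mol.
a³ = (4.570 × 10^-8 cm)³ = 9.544 × 10^-23 cm³.
ρ = 1 × 259.8 / (6.022 × 10²³ × 9.544 × 10^-23) = 4.520 g/cm³.

4.52 g/cm³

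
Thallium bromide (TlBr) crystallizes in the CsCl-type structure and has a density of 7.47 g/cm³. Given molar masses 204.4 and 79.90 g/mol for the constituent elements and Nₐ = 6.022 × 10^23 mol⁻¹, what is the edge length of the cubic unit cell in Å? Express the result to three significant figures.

3.98 Å

M(TlBr) = 284.3 g/mol; Z = 1 formula unit per cell.
a³ = Z·M/(N_A·ρ) = 1 × 284.3 / (6.022 × 10²³ × 7.47) = 6.320 × 10^-23 cm³, so a = 3.983 × 10^-8 cm = 3.98 Å.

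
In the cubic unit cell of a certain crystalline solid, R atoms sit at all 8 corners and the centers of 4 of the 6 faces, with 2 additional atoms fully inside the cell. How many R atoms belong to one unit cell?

5

Corner atoms are shared by 8 cells (1/8 each), face atoms by 2 (1/2 each), interior atoms are unshared.
Net atoms = 8 × 1/8 + 4 × 1/2 + 2 = 1 + 2 + 2 = 5.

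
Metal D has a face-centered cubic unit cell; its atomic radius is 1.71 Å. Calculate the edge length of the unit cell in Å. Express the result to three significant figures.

In an FCC lattice, atoms touch along the face diagonal, so √2·a = 4r.
a = 4r/√2 = 4 × 1.71 / 1.4142 = 4.84 Å.

4.84 Å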